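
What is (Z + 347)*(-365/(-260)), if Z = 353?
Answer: 12775/13 ≈ 982.69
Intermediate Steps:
(Z + 347)*(-365/(-260)) = (353 + 347)*(-365/(-260)) = 700*(-365*(-1/260)) = 700*(73/52) = 12775/13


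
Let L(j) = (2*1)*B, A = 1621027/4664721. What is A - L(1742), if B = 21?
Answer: -194297255/4664721 ≈ -41.652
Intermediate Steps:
A = 1621027/4664721 (A = 1621027*(1/4664721) = 1621027/4664721 ≈ 0.34751)
L(j) = 42 (L(j) = (2*1)*21 = 2*21 = 42)
A - L(1742) = 1621027/4664721 - 1*42 = 1621027/4664721 - 42 = -194297255/4664721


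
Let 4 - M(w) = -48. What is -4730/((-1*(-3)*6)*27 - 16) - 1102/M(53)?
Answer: -38195/1222 ≈ -31.256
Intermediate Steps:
M(w) = 52 (M(w) = 4 - 1*(-48) = 4 + 48 = 52)
-4730/((-1*(-3)*6)*27 - 16) - 1102/M(53) = -4730/((-1*(-3)*6)*27 - 16) - 1102/52 = -4730/((3*6)*27 - 16) - 1102*1/52 = -4730/(18*27 - 16) - 551/26 = -4730/(486 - 16) - 551/26 = -4730/470 - 551/26 = -4730*1/470 - 551/26 = -473/47 - 551/26 = -38195/1222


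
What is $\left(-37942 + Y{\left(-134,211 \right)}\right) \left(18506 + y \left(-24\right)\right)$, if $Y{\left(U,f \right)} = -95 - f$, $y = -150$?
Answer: $-845510288$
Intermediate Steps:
$\left(-37942 + Y{\left(-134,211 \right)}\right) \left(18506 + y \left(-24\right)\right) = \left(-37942 - 306\right) \left(18506 - -3600\right) = \left(-37942 - 306\right) \left(18506 + 3600\right) = \left(-37942 - 306\right) 22106 = \left(-38248\right) 22106 = -845510288$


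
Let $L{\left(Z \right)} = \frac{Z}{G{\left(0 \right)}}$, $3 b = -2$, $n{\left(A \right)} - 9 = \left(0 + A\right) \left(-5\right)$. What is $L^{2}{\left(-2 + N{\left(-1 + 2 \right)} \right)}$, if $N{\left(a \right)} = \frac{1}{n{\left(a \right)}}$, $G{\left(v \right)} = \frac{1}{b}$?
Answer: $\frac{49}{36} \approx 1.3611$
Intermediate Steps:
$n{\left(A \right)} = 9 - 5 A$ ($n{\left(A \right)} = 9 + \left(0 + A\right) \left(-5\right) = 9 + A \left(-5\right) = 9 - 5 A$)
$b = - \frac{2}{3}$ ($b = \frac{1}{3} \left(-2\right) = - \frac{2}{3} \approx -0.66667$)
$G{\left(v \right)} = - \frac{3}{2}$ ($G{\left(v \right)} = \frac{1}{- \frac{2}{3}} = - \frac{3}{2}$)
$N{\left(a \right)} = \frac{1}{9 - 5 a}$
$L{\left(Z \right)} = - \frac{2 Z}{3}$ ($L{\left(Z \right)} = \frac{Z}{- \frac{3}{2}} = Z \left(- \frac{2}{3}\right) = - \frac{2 Z}{3}$)
$L^{2}{\left(-2 + N{\left(-1 + 2 \right)} \right)} = \left(- \frac{2 \left(-2 - \frac{1}{-9 + 5 \left(-1 + 2\right)}\right)}{3}\right)^{2} = \left(- \frac{2 \left(-2 - \frac{1}{-9 + 5 \cdot 1}\right)}{3}\right)^{2} = \left(- \frac{2 \left(-2 - \frac{1}{-9 + 5}\right)}{3}\right)^{2} = \left(- \frac{2 \left(-2 - \frac{1}{-4}\right)}{3}\right)^{2} = \left(- \frac{2 \left(-2 - - \frac{1}{4}\right)}{3}\right)^{2} = \left(- \frac{2 \left(-2 + \frac{1}{4}\right)}{3}\right)^{2} = \left(\left(- \frac{2}{3}\right) \left(- \frac{7}{4}\right)\right)^{2} = \left(\frac{7}{6}\right)^{2} = \frac{49}{36}$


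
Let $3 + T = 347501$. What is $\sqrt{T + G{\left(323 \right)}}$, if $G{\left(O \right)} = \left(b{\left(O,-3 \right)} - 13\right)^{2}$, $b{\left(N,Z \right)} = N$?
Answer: $\sqrt{443598} \approx 666.03$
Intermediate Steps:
$G{\left(O \right)} = \left(-13 + O\right)^{2}$ ($G{\left(O \right)} = \left(O - 13\right)^{2} = \left(-13 + O\right)^{2}$)
$T = 347498$ ($T = -3 + 347501 = 347498$)
$\sqrt{T + G{\left(323 \right)}} = \sqrt{347498 + \left(-13 + 323\right)^{2}} = \sqrt{347498 + 310^{2}} = \sqrt{347498 + 96100} = \sqrt{443598}$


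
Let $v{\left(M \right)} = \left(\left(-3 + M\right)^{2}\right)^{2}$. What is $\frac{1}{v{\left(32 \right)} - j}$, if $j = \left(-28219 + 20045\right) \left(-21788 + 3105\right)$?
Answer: $- \frac{1}{152007561} \approx -6.5786 \cdot 10^{-9}$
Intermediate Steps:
$j = 152714842$ ($j = \left(-8174\right) \left(-18683\right) = 152714842$)
$v{\left(M \right)} = \left(-3 + M\right)^{4}$
$\frac{1}{v{\left(32 \right)} - j} = \frac{1}{\left(-3 + 32\right)^{4} - 152714842} = \frac{1}{29^{4} - 152714842} = \frac{1}{707281 - 152714842} = \frac{1}{-152007561} = - \frac{1}{152007561}$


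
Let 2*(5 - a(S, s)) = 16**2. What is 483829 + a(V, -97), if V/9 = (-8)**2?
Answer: 483706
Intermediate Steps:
V = 576 (V = 9*(-8)**2 = 9*64 = 576)
a(S, s) = -123 (a(S, s) = 5 - 1/2*16**2 = 5 - 1/2*256 = 5 - 128 = -123)
483829 + a(V, -97) = 483829 - 123 = 483706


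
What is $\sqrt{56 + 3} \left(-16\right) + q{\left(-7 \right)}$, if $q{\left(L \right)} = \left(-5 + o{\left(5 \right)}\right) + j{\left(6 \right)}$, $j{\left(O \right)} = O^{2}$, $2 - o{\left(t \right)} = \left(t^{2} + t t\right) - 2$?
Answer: $-15 - 16 \sqrt{59} \approx -137.9$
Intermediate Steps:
$o{\left(t \right)} = 4 - 2 t^{2}$ ($o{\left(t \right)} = 2 - \left(\left(t^{2} + t t\right) - 2\right) = 2 - \left(\left(t^{2} + t^{2}\right) - 2\right) = 2 - \left(2 t^{2} - 2\right) = 2 - \left(-2 + 2 t^{2}\right) = 4 - 2 t^{2}$)
$q{\left(L \right)} = -15$ ($q{\left(L \right)} = \left(-5 + \left(4 - 2 \cdot 5^{2}\right)\right) + 6^{2} = \left(-5 + \left(4 - 50\right)\right) + 36 = \left(-5 - 46\right) + 36 = -51 + 36 = -15$)
$\sqrt{56 + 3} \left(-16\right) + q{\left(-7 \right)} = \sqrt{56 + 3} \left(-16\right) - 15 = \sqrt{59} \left(-16\right) - 15 = - 16 \sqrt{59} - 15 = -15 - 16 \sqrt{59}$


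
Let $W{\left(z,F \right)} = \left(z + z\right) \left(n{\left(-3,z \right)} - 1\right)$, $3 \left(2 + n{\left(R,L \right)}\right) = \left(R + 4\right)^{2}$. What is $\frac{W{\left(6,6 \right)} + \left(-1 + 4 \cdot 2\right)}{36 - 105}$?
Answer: $\frac{25}{69} \approx 0.36232$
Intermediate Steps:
$n{\left(R,L \right)} = -2 + \frac{\left(4 + R\right)^{2}}{3}$ ($n{\left(R,L \right)} = -2 + \frac{\left(R + 4\right)^{2}}{3} = -2 + \frac{\left(4 + R\right)^{2}}{3}$)
$W{\left(z,F \right)} = - \frac{16 z}{3}$ ($W{\left(z,F \right)} = \left(z + z\right) \left(\left(-2 + \frac{\left(4 - 3\right)^{2}}{3}\right) - 1\right) = 2 z \left(\left(-2 + \frac{1^{2}}{3}\right) - 1\right) = 2 z \left(\left(-2 + \frac{1}{3} \cdot 1\right) - 1\right) = 2 z \left(\left(-2 + \frac{1}{3}\right) - 1\right) = 2 z \left(- \frac{5}{3} - 1\right) = 2 z \left(- \frac{8}{3}\right) = - \frac{16 z}{3}$)
$\frac{W{\left(6,6 \right)} + \left(-1 + 4 \cdot 2\right)}{36 - 105} = \frac{\left(- \frac{16}{3}\right) 6 + \left(-1 + 4 \cdot 2\right)}{36 - 105} = \frac{-32 + \left(-1 + 8\right)}{-69} = \left(-32 + 7\right) \left(- \frac{1}{69}\right) = \left(-25\right) \left(- \frac{1}{69}\right) = \frac{25}{69}$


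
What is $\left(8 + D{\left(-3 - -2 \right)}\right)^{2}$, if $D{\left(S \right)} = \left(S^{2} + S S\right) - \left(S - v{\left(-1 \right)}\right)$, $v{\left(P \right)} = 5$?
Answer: $256$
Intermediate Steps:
$D{\left(S \right)} = 5 - S + 2 S^{2}$ ($D{\left(S \right)} = \left(S^{2} + S S\right) - \left(-5 + S\right) = \left(S^{2} + S^{2}\right) - \left(-5 + S\right) = 2 S^{2} - \left(-5 + S\right) = 5 - S + 2 S^{2}$)
$\left(8 + D{\left(-3 - -2 \right)}\right)^{2} = \left(8 + \left(5 - \left(-3 - -2\right) + 2 \left(-3 - -2\right)^{2}\right)\right)^{2} = \left(8 + \left(5 - \left(-3 + 2\right) + 2 \left(-3 + 2\right)^{2}\right)\right)^{2} = \left(8 + \left(5 - -1 + 2 \left(-1\right)^{2}\right)\right)^{2} = \left(8 + \left(5 + 1 + 2 \cdot 1\right)\right)^{2} = \left(8 + \left(5 + 1 + 2\right)\right)^{2} = \left(8 + 8\right)^{2} = 16^{2} = 256$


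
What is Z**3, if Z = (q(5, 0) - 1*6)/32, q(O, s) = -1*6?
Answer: -27/512 ≈ -0.052734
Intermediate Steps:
q(O, s) = -6
Z = -3/8 (Z = (-6 - 1*6)/32 = (-6 - 6)*(1/32) = -12*1/32 = -3/8 ≈ -0.37500)
Z**3 = (-3/8)**3 = -27/512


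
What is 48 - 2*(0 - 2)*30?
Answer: 168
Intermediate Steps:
48 - 2*(0 - 2)*30 = 48 - 2*(-2)*30 = 48 + 4*30 = 48 + 120 = 168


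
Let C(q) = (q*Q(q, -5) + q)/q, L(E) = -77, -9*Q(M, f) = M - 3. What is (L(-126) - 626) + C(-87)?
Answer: -692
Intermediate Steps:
Q(M, f) = 1/3 - M/9 (Q(M, f) = -(M - 3)/9 = -(-3 + M)/9 = 1/3 - M/9)
C(q) = (q + q*(1/3 - q/9))/q (C(q) = (q*(1/3 - q/9) + q)/q = (q + q*(1/3 - q/9))/q)
(L(-126) - 626) + C(-87) = (-77 - 626) + (4/3 - 1/9*(-87)) = -703 + (4/3 + 29/3) = -703 + 11 = -692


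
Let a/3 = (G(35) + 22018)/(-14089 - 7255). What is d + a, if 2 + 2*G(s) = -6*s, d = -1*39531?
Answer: -105476925/2668 ≈ -39534.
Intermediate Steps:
d = -39531
G(s) = -1 - 3*s (G(s) = -1 + (-6*s)/2 = -1 - 3*s)
a = -8217/2668 (a = 3*(((-1 - 3*35) + 22018)/(-14089 - 7255)) = 3*(((-1 - 105) + 22018)/(-21344)) = 3*((-106 + 22018)*(-1/21344)) = 3*(21912*(-1/21344)) = 3*(-2739/2668) = -8217/2668 ≈ -3.0798)
d + a = -39531 - 8217/2668 = -105476925/2668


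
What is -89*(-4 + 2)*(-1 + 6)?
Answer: 890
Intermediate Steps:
-89*(-4 + 2)*(-1 + 6) = -(-178)*5 = -89*(-10) = 890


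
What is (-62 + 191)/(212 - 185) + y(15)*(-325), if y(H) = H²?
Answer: -658082/9 ≈ -73120.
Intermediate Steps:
(-62 + 191)/(212 - 185) + y(15)*(-325) = (-62 + 191)/(212 - 185) + 15²*(-325) = 129/27 + 225*(-325) = 129*(1/27) - 73125 = 43/9 - 73125 = -658082/9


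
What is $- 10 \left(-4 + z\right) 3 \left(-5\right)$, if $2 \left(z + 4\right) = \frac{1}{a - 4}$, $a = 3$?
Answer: $-1275$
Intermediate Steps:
$z = - \frac{9}{2}$ ($z = -4 + \frac{1}{2 \left(3 - 4\right)} = -4 + \frac{1}{2 \left(-1\right)} = -4 + \frac{1}{2} \left(-1\right) = -4 - \frac{1}{2} = - \frac{9}{2} \approx -4.5$)
$- 10 \left(-4 + z\right) 3 \left(-5\right) = - 10 \left(-4 - \frac{9}{2}\right) 3 \left(-5\right) = - 10 \left(\left(- \frac{17}{2}\right) 3\right) \left(-5\right) = \left(-10\right) \left(- \frac{51}{2}\right) \left(-5\right) = 255 \left(-5\right) = -1275$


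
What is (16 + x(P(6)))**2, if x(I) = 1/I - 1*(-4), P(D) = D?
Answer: 14641/36 ≈ 406.69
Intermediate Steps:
x(I) = 4 + 1/I (x(I) = 1/I + 4 = 4 + 1/I)
(16 + x(P(6)))**2 = (16 + (4 + 1/6))**2 = (16 + 25/6)**2 = (121/6)**2 = 14641/36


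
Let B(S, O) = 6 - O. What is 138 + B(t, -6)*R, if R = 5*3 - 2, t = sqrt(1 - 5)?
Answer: 294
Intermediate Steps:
t = 2*I (t = sqrt(-4) = 2*I ≈ 2.0*I)
R = 13 (R = 15 - 2 = 13)
138 + B(t, -6)*R = 138 + (6 - 1*(-6))*13 = 138 + (6 + 6)*13 = 138 + 12*13 = 138 + 156 = 294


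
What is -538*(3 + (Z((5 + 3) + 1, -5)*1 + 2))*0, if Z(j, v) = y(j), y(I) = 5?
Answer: 0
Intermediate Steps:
Z(j, v) = 5
-538*(3 + (Z((5 + 3) + 1, -5)*1 + 2))*0 = -538*(3 + (5*1 + 2))*0 = -538*(3 + (5 + 2))*0 = -538*(3 + 7)*0 = -5380*0 = -538*0 = 0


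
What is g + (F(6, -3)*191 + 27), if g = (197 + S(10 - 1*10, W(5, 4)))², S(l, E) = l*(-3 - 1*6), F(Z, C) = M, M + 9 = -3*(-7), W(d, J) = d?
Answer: 41128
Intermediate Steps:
M = 12 (M = -9 - 3*(-7) = -9 + 21 = 12)
F(Z, C) = 12
S(l, E) = -9*l (S(l, E) = l*(-3 - 6) = l*(-9) = -9*l)
g = 38809 (g = (197 - 9*(10 - 1*10))² = (197 - 9*(10 - 10))² = (197 - 9*0)² = (197 + 0)² = 197² = 38809)
g + (F(6, -3)*191 + 27) = 38809 + (12*191 + 27) = 38809 + (2292 + 27) = 38809 + 2319 = 41128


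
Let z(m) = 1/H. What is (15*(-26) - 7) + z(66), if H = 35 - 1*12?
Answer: -9130/23 ≈ -396.96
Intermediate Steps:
H = 23 (H = 35 - 12 = 23)
z(m) = 1/23
(15*(-26) - 7) + z(66) = (15*(-26) - 7) + 1/23 = (-390 - 7) + 1/23 = -397 + 1/23 = -9130/23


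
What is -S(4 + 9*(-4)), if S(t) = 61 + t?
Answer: -29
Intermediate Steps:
-S(4 + 9*(-4)) = -(61 + (4 + 9*(-4))) = -(61 + (4 - 36)) = -(61 - 32) = -1*29 = -29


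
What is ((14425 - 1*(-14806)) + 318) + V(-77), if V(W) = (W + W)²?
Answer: 53265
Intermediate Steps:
V(W) = 4*W² (V(W) = (2*W)² = 4*W²)
((14425 - 1*(-14806)) + 318) + V(-77) = ((14425 - 1*(-14806)) + 318) + 4*(-77)² = ((14425 + 14806) + 318) + 4*5929 = (29231 + 318) + 23716 = 29549 + 23716 = 53265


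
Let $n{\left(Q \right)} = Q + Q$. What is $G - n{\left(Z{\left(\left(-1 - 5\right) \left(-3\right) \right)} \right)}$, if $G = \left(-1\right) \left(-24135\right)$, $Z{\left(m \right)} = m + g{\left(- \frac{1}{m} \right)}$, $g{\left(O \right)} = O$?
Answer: $\frac{216892}{9} \approx 24099.0$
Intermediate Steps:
$Z{\left(m \right)} = m - \frac{1}{m}$
$n{\left(Q \right)} = 2 Q$
$G = 24135$
$G - n{\left(Z{\left(\left(-1 - 5\right) \left(-3\right) \right)} \right)} = 24135 - 2 \left(\left(-1 - 5\right) \left(-3\right) - \frac{1}{\left(-1 - 5\right) \left(-3\right)}\right) = 24135 - 2 \left(\left(-6\right) \left(-3\right) - \frac{1}{\left(-6\right) \left(-3\right)}\right) = 24135 - 2 \left(18 - \frac{1}{18}\right) = 24135 - 2 \cdot \frac{323}{18} = 24135 - \frac{323}{9} = \frac{216892}{9}$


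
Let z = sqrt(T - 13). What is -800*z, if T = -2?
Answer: -800*I*sqrt(15) ≈ -3098.4*I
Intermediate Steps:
z = I*sqrt(15) (z = sqrt(-2 - 13) = sqrt(-15) = I*sqrt(15) ≈ 3.873*I)
-800*z = -800*I*sqrt(15)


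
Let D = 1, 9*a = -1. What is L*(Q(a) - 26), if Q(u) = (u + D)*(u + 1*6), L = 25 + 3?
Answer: -47096/81 ≈ -581.43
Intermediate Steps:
L = 28
a = -⅑ (a = (⅑)*(-1) = -⅑ ≈ -0.11111)
Q(u) = (1 + u)*(6 + u) (Q(u) = (u + 1)*(u + 1*6) = (1 + u)*(u + 6) = (1 + u)*(6 + u))
L*(Q(a) - 26) = 28*((6 + (-⅑)² + 7*(-⅑)) - 26) = 28*((6 + 1/81 - 7/9) - 26) = 28*(424/81 - 26) = 28*(-1682/81) = -47096/81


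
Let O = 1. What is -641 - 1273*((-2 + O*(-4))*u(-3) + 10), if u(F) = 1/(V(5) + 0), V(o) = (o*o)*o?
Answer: -1663737/125 ≈ -13310.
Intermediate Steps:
V(o) = o³ (V(o) = o²*o = o³)
u(F) = 1/125 (u(F) = 1/(5³ + 0) = 1/(125 + 0) = 1/125)
-641 - 1273*((-2 + O*(-4))*u(-3) + 10) = -641 - 1273*((-2 + 1*(-4))*(1/125) + 10) = -641 - 1273*((-2 - 4)*(1/125) + 10) = -641 - 1273*(-6*1/125 + 10) = -641 - 1273*(-6/125 + 10) = -641 - 1273*1244/125 = -641 - 1583612/125 = -1663737/125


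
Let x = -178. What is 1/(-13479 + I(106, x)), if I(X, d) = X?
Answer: -1/13373 ≈ -7.4778e-5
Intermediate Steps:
1/(-13479 + I(106, x)) = 1/(-13479 + 106) = 1/(-13373) = -1/13373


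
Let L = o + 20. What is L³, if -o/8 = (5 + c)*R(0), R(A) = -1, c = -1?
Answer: 140608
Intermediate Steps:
o = 32 (o = -8*(5 - 1)*(-1) = -32*(-1) = -8*(-4) = 32)
L = 52 (L = 32 + 20 = 52)
L³ = 52³ = 140608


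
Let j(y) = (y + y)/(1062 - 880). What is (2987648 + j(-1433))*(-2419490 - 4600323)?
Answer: -1908508395161955/91 ≈ -2.0973e+13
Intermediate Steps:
j(y) = y/91 (j(y) = (2*y)/182 = (2*y)*(1/182) = y/91)
(2987648 + j(-1433))*(-2419490 - 4600323) = (2987648 + (1/91)*(-1433))*(-2419490 - 4600323) = (2987648 - 1433/91)*(-7019813) = (271874535/91)*(-7019813) = -1908508395161955/91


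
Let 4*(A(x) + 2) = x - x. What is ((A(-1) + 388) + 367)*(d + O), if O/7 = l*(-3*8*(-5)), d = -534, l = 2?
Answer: 862938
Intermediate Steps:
A(x) = -2 (A(x) = -2 + (x - x)/4 = -2 + (¼)*0 = -2 + 0 = -2)
O = 1680 (O = 7*(2*(-3*8*(-5))) = 7*(2*(-24*(-5))) = 7*(2*120) = 7*240 = 1680)
((A(-1) + 388) + 367)*(d + O) = ((-2 + 388) + 367)*(-534 + 1680) = (386 + 367)*1146 = 753*1146 = 862938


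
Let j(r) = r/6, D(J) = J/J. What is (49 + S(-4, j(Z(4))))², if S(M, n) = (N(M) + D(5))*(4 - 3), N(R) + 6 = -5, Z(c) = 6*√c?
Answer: 1521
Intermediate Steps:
D(J) = 1
j(r) = r/6 (j(r) = r*(⅙) = r/6)
N(R) = -11 (N(R) = -6 - 5 = -11)
S(M, n) = -10 (S(M, n) = (-11 + 1)*(4 - 3) = -10*1 = -10)
(49 + S(-4, j(Z(4))))² = (49 - 10)² = 39² = 1521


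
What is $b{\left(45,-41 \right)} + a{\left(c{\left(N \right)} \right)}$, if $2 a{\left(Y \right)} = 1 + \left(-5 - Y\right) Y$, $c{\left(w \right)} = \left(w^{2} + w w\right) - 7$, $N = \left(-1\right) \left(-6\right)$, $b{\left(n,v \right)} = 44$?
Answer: $- \frac{4461}{2} \approx -2230.5$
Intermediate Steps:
$N = 6$
$c{\left(w \right)} = -7 + 2 w^{2}$ ($c{\left(w \right)} = \left(w^{2} + w^{2}\right) - 7 = 2 w^{2} - 7 = -7 + 2 w^{2}$)
$a{\left(Y \right)} = \frac{1}{2} + \frac{Y \left(-5 - Y\right)}{2}$ ($a{\left(Y \right)} = \frac{1 + \left(-5 - Y\right) Y}{2} = \frac{1 + Y \left(-5 - Y\right)}{2} = \frac{1}{2} + \frac{Y \left(-5 - Y\right)}{2}$)
$b{\left(45,-41 \right)} + a{\left(c{\left(N \right)} \right)} = 44 - \left(- \frac{1}{2} + \frac{\left(-7 + 2 \cdot 6^{2}\right)^{2}}{2} + \frac{5 \left(-7 + 2 \cdot 6^{2}\right)}{2}\right) = 44 - \left(- \frac{1}{2} + \frac{\left(-7 + 2 \cdot 36\right)^{2}}{2} + \frac{5 \left(-7 + 2 \cdot 36\right)}{2}\right) = 44 - \left(- \frac{1}{2} + \frac{\left(-7 + 72\right)^{2}}{2} + \frac{5 \left(-7 + 72\right)}{2}\right) = 44 - \left(162 + \frac{4225}{2}\right) = 44 - \frac{4549}{2} = - \frac{4461}{2}$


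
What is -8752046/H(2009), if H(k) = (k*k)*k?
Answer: -8752046/8108486729 ≈ -0.0010794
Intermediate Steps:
H(k) = k**3 (H(k) = k**2*k = k**3)
-8752046/H(2009) = -8752046/(2009**3) = -8752046/8108486729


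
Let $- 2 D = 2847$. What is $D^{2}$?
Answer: $\frac{8105409}{4} \approx 2.0264 \cdot 10^{6}$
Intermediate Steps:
$D = - \frac{2847}{2}$ ($D = \left(- \frac{1}{2}\right) 2847 = - \frac{2847}{2} \approx -1423.5$)
$D^{2} = \left(- \frac{2847}{2}\right)^{2} = \frac{8105409}{4}$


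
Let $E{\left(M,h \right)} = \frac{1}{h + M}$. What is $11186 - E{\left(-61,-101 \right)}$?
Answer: $\frac{1812133}{162} \approx 11186.0$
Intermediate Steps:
$E{\left(M,h \right)} = \frac{1}{M + h}$
$11186 - E{\left(-61,-101 \right)} = 11186 - \frac{1}{-61 - 101} = 11186 - \frac{1}{-162} = 11186 - - \frac{1}{162} = 11186 + \frac{1}{162} = \frac{1812133}{162}$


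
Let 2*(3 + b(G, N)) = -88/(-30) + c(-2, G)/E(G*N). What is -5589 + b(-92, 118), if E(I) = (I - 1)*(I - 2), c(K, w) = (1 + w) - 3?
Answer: -23370274211/4180330 ≈ -5590.5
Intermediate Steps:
c(K, w) = -2 + w
E(I) = (-1 + I)*(-2 + I)
b(G, N) = -23/15 + (-2 + G)/(2*(2 + G**2*N**2 - 3*G*N)) (b(G, N) = -3 + (-88/(-30) + (-2 + G)/(2 + (G*N)**2 - 3*G*N))/2 = -3 + (-88*(-1/30) + (-2 + G)/(2 + G**2*N**2 - 3*G*N))/2 = -3 + (44/15 + (-2 + G)/(2 + G**2*N**2 - 3*G*N))/2 = -3 + (22/15 + (-2 + G)/(2*(2 + G**2*N**2 - 3*G*N))) = -23/15 + (-2 + G)/(2*(2 + G**2*N**2 - 3*G*N)))
-5589 + b(-92, 118) = -5589 + (-122 + 15*(-92) - 46*(-92)**2*118**2 + 138*(-92)*118)/(30*(2 + (-92)**2*118**2 - 3*(-92)*118)) = -5589 + (-122 - 1380 - 46*8464*13924 - 1498128)/(30*(2 + 8464*13924 + 32568)) = -5589 + (-122 - 1380 - 5421225856 - 1498128)/(30*(2 + 117852736 + 32568)) = -5589 + (1/30)*(-5422725486)/117885306 = -5589 + (1/30)*(1/117885306)*(-5422725486) = -5589 - 6409841/4180330 = -23370274211/4180330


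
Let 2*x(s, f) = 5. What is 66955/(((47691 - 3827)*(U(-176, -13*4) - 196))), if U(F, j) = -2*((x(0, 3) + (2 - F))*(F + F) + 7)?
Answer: 66955/5564674768 ≈ 1.2032e-5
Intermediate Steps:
x(s, f) = 5/2 (x(s, f) = (1/2)*5 = 5/2)
U(F, j) = -14 - 4*F*(9/2 - F) (U(F, j) = -2*((5/2 + (2 - F))*(F + F) + 7) = -2*((9/2 - F)*(2*F) + 7) = -2*(2*F*(9/2 - F) + 7) = -2*(7 + 2*F*(9/2 - F)) = -14 - 4*F*(9/2 - F))
66955/(((47691 - 3827)*(U(-176, -13*4) - 196))) = 66955/(((47691 - 3827)*((-14 - 18*(-176) + 4*(-176)**2) - 196))) = 66955/((43864*((-14 + 3168 + 4*30976) - 196))) = 66955/((43864*((-14 + 3168 + 123904) - 196))) = 66955/((43864*(127058 - 196))) = 66955/((43864*126862)) = 66955/5564674768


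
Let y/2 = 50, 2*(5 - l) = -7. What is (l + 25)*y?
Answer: 3350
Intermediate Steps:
l = 17/2 (l = 5 - 1/2*(-7) = 5 + 7/2 = 17/2 ≈ 8.5000)
y = 100 (y = 2*50 = 100)
(l + 25)*y = (17/2 + 25)*100 = (67/2)*100 = 3350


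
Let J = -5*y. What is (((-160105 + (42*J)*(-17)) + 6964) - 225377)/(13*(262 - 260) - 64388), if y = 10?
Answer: 171409/32181 ≈ 5.3264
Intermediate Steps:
J = -50 (J = -5*10 = -50)
(((-160105 + (42*J)*(-17)) + 6964) - 225377)/(13*(262 - 260) - 64388) = (((-160105 + (42*(-50))*(-17)) + 6964) - 225377)/(13*(262 - 260) - 64388) = (((-160105 - 2100*(-17)) + 6964) - 225377)/(13*2 - 64388) = (((-160105 + 35700) + 6964) - 225377)/(26 - 64388) = ((-124405 + 6964) - 225377)/(-64362) = (-117441 - 225377)*(-1/64362) = -342818*(-1/64362) = 171409/32181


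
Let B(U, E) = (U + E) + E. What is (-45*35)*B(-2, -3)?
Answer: 12600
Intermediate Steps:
B(U, E) = U + 2*E (B(U, E) = (E + U) + E = U + 2*E)
(-45*35)*B(-2, -3) = (-45*35)*(-2 + 2*(-3)) = -1575*(-2 - 6) = -1575*(-8) = 12600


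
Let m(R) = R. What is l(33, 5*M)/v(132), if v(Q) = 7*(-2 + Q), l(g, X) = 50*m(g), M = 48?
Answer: 165/91 ≈ 1.8132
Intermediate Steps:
l(g, X) = 50*g
v(Q) = -14 + 7*Q
l(33, 5*M)/v(132) = (50*33)/(-14 + 7*132) = 1650/(-14 + 924) = 1650/910 = 1650*(1/910) = 165/91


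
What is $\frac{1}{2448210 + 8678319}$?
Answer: $\frac{1}{11126529} \approx 8.9875 \cdot 10^{-8}$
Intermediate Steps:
$\frac{1}{2448210 + 8678319} = \frac{1}{11126529}$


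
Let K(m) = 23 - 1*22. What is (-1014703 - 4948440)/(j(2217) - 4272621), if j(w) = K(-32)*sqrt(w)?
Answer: 8492750002601/6085096735808 + 5963143*sqrt(2217)/18255290207424 ≈ 1.3957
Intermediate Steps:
K(m) = 1 (K(m) = 23 - 22 = 1)
j(w) = sqrt(w) (j(w) = 1*sqrt(w) = sqrt(w))
(-1014703 - 4948440)/(j(2217) - 4272621) = (-1014703 - 4948440)/(sqrt(2217) - 4272621) = -5963143/(-4272621 + sqrt(2217))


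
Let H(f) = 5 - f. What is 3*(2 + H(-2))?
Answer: 27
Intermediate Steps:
3*(2 + H(-2)) = 3*(2 + (5 - 1*(-2))) = 3*(2 + (5 + 2)) = 3*(2 + 7) = 3*9 = 27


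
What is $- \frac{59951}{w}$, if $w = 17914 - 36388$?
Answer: $\frac{59951}{18474} \approx 3.2452$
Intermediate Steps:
$w = -18474$ ($w = 17914 - 36388 = -18474$)
$- \frac{59951}{w} = - \frac{59951}{-18474} = \left(-59951\right) \left(- \frac{1}{18474}\right) = \frac{59951}{18474}$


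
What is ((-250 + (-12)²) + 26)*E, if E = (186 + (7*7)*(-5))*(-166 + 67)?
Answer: -467280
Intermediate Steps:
E = 5841 (E = (186 + 49*(-5))*(-99) = (186 - 245)*(-99) = -59*(-99) = 5841)
((-250 + (-12)²) + 26)*E = ((-250 + (-12)²) + 26)*5841 = ((-250 + 144) + 26)*5841 = (-106 + 26)*5841 = -80*5841 = -467280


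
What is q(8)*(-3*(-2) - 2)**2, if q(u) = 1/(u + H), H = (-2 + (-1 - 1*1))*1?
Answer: 4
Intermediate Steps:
H = -4 (H = (-2 + (-1 - 1))*1 = (-2 - 2)*1 = -4*1 = -4)
q(u) = 1/(-4 + u) (q(u) = 1/(u - 4) = 1/(-4 + u))
q(8)*(-3*(-2) - 2)**2 = (-3*(-2) - 2)**2/(-4 + 8) = (6 - 2)**2/4 = (1/4)*4**2 = (1/4)*16 = 4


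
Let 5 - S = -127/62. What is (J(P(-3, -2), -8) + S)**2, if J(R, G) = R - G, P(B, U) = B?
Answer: 558009/3844 ≈ 145.16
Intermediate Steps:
S = 437/62 (S = 5 - (-127)/62 = 5 - 1*(-127/62) = 5 + 127/62 = 437/62 ≈ 7.0484)
(J(P(-3, -2), -8) + S)**2 = ((-3 - 1*(-8)) + 437/62)**2 = ((-3 + 8) + 437/62)**2 = (5 + 437/62)**2 = (747/62)**2 = 558009/3844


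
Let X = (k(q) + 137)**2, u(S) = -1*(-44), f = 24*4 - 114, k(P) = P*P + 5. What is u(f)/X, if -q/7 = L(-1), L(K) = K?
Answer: 44/36481 ≈ 0.0012061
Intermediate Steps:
q = 7 (q = -7*(-1) = 7)
k(P) = 5 + P**2 (k(P) = P**2 + 5 = 5 + P**2)
f = -18 (f = 96 - 114 = -18)
u(S) = 44
X = 36481 (X = ((5 + 7**2) + 137)**2 = ((5 + 49) + 137)**2 = (54 + 137)**2 = 191**2 = 36481)
u(f)/X = 44/36481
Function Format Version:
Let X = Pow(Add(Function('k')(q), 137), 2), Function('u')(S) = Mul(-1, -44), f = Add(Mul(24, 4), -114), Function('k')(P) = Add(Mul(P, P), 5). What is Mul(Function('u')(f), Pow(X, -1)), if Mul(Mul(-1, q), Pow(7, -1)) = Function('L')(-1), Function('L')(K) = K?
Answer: Rational(44, 36481) ≈ 0.0012061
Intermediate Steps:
q = 7 (q = Mul(-7, -1) = 7)
Function('k')(P) = Add(5, Pow(P, 2)) (Function('k')(P) = Add(Pow(P, 2), 5) = Add(5, Pow(P, 2)))
f = -18 (f = Add(96, -114) = -18)
Function('u')(S) = 44
X = 36481 (X = Pow(Add(Add(5, Pow(7, 2)), 137), 2) = Pow(Add(Add(5, 49), 137), 2) = Pow(Add(54, 137), 2) = Pow(191, 2) = 36481)
Mul(Function('u')(f), Pow(X, -1)) = Mul(44, Pow(36481, -1)) = Mul(44, Rational(1, 36481)) = Rational(44, 36481)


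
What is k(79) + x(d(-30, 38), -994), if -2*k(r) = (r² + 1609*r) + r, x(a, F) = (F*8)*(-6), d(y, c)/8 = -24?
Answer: -38007/2 ≈ -19004.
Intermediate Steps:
d(y, c) = -192 (d(y, c) = 8*(-24) = -192)
x(a, F) = -48*F (x(a, F) = (8*F)*(-6) = -48*F)
k(r) = -805*r - r²/2 (k(r) = -((r² + 1609*r) + r)/2 = -(r² + 1610*r)/2 = -805*r - r²/2)
k(79) + x(d(-30, 38), -994) = -½*79*(1610 + 79) - 48*(-994) = -½*79*1689 + 47712 = -133431/2 + 47712 = -38007/2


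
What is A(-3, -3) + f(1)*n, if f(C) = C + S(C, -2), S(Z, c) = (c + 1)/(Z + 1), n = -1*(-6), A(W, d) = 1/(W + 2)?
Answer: 2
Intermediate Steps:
A(W, d) = 1/(2 + W)
n = 6
S(Z, c) = (1 + c)/(1 + Z)
f(C) = C - 1/(1 + C) (f(C) = C + (1 - 2)/(1 + C) = C - 1/(1 + C))
A(-3, -3) + f(1)*n = 1/(2 - 3) + ((-1 + 1*(1 + 1))/(1 + 1))*6 = 1/(-1) + ((-1 + 1*2)/2)*6 = -1 + ((-1 + 2)/2)*6 = -1 + ((½)*1)*6 = -1 + (½)*6 = -1 + 3 = 2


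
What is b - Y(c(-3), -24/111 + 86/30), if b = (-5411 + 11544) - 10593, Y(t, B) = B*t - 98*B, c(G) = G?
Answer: -2326729/555 ≈ -4192.3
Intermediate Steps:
Y(t, B) = -98*B + B*t
b = -4460 (b = 6133 - 10593 = -4460)
b - Y(c(-3), -24/111 + 86/30) = -4460 - (-24/111 + 86/30)*(-98 - 3) = -4460 - (-24*1/111 + 86*(1/30))*(-101) = -4460 - (-8/37 + 43/15)*(-101) = -4460 - 1471*(-101)/555 = -4460 - 1*(-148571/555) = -4460 + 148571/555 = -2326729/555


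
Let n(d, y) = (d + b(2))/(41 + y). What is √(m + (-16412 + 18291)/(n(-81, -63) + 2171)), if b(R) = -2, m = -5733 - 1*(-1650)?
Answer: I*√9344597237465/47845 ≈ 63.892*I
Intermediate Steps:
m = -4083 (m = -5733 + 1650 = -4083)
n(d, y) = (-2 + d)/(41 + y) (n(d, y) = (d - 2)/(41 + y) = (-2 + d)/(41 + y))
√(m + (-16412 + 18291)/(n(-81, -63) + 2171)) = √(-4083 + (-16412 + 18291)/((-2 - 81)/(41 - 63) + 2171)) = √(-4083 + 1879/(-83/(-22) + 2171)) = √(-4083 + 1879/(-1/22*(-83) + 2171)) = √(-4083 + 1879/(83/22 + 2171)) = √(-4083 + 1879/(47845/22)) = √(-4083 + 1879*(22/47845)) = √(-4083 + 41338/47845) = √(-195309797/47845) = I*√9344597237465/47845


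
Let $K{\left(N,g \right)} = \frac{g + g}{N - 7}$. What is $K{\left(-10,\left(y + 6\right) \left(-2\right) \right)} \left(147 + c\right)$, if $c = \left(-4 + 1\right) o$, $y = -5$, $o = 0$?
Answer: $\frac{588}{17} \approx 34.588$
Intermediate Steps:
$c = 0$ ($c = \left(-4 + 1\right) 0 = \left(-3\right) 0 = 0$)
$K{\left(N,g \right)} = \frac{2 g}{-7 + N}$
$K{\left(-10,\left(y + 6\right) \left(-2\right) \right)} \left(147 + c\right) = \frac{2 \left(-5 + 6\right) \left(-2\right)}{-7 - 10} \left(147 + 0\right) = \frac{2 \cdot 1 \left(-2\right)}{-17} \cdot 147 = 2 \left(-2\right) \left(- \frac{1}{17}\right) 147 = \frac{4}{17} \cdot 147 = \frac{588}{17}$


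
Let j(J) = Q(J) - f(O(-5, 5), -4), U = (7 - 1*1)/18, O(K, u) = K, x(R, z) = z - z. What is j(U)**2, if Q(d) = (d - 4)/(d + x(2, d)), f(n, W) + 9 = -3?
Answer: 1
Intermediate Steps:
x(R, z) = 0
f(n, W) = -12 (f(n, W) = -9 - 3 = -12)
Q(d) = (-4 + d)/d (Q(d) = (d - 4)/(d + 0) = (-4 + d)/d)
U = 1/3 (U = (7 - 1)*(1/18) = 6*(1/18) = 1/3 ≈ 0.33333)
j(J) = 12 + (-4 + J)/J (j(J) = (-4 + J)/J - 1*(-12) = (-4 + J)/J + 12 = 12 + (-4 + J)/J)
j(U)**2 = (13 - 4/1/3)**2 = (13 - 4*3)**2 = (13 - 12)**2 = 1**2 = 1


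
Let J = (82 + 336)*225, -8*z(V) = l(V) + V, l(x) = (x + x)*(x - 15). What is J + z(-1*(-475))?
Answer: 314925/8 ≈ 39366.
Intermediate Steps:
l(x) = 2*x*(-15 + x) (l(x) = (2*x)*(-15 + x) = 2*x*(-15 + x))
z(V) = -V/8 - V*(-15 + V)/4 (z(V) = -(2*V*(-15 + V) + V)/8 = -(V + 2*V*(-15 + V))/8 = -V/8 - V*(-15 + V)/4)
J = 94050 (J = 418*225 = 94050)
J + z(-1*(-475)) = 94050 + (-1*(-475))*(29 - (-2)*(-475))/8 = 94050 + (⅛)*475*(29 - 2*475) = 94050 + (⅛)*475*(29 - 950) = 94050 + (⅛)*475*(-921) = 94050 - 437475/8 = 314925/8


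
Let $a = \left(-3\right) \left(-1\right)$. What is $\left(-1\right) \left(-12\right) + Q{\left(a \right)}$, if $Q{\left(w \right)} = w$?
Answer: $15$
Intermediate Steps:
$a = 3$
$\left(-1\right) \left(-12\right) + Q{\left(a \right)} = \left(-1\right) \left(-12\right) + 3 = 12 + 3 = 15$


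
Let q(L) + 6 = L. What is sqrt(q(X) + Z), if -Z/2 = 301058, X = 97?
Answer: 5*I*sqrt(24081) ≈ 775.9*I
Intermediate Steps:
q(L) = -6 + L
Z = -602116 (Z = -2*301058 = -602116)
sqrt(q(X) + Z) = sqrt((-6 + 97) - 602116) = sqrt(91 - 602116) = sqrt(-602025) = 5*I*sqrt(24081)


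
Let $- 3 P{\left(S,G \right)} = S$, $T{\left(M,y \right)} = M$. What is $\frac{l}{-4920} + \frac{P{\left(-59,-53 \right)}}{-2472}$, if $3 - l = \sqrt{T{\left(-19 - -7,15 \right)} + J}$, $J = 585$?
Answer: $- \frac{6511}{760140} + \frac{\sqrt{573}}{4920} \approx -0.0037002$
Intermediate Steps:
$P{\left(S,G \right)} = - \frac{S}{3}$
$l = 3 - \sqrt{573}$ ($l = 3 - \sqrt{\left(-19 - -7\right) + 585} = 3 - \sqrt{\left(-19 + 7\right) + 585} = 3 - \sqrt{-12 + 585} = 3 - \sqrt{573} \approx -20.937$)
$\frac{l}{-4920} + \frac{P{\left(-59,-53 \right)}}{-2472} = \frac{3 - \sqrt{573}}{-4920} + \frac{\left(- \frac{1}{3}\right) \left(-59\right)}{-2472} = \left(3 - \sqrt{573}\right) \left(- \frac{1}{4920}\right) + \frac{59}{3} \left(- \frac{1}{2472}\right) = \left(- \frac{1}{1640} + \frac{\sqrt{573}}{4920}\right) - \frac{59}{7416} = - \frac{6511}{760140} + \frac{\sqrt{573}}{4920}$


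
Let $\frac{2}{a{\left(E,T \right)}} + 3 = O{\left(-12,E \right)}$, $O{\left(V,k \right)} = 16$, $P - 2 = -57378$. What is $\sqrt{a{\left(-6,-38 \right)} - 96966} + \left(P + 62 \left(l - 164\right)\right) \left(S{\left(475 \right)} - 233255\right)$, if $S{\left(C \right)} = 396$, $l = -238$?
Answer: $19164295700 + \frac{2 i \sqrt{4096807}}{13} \approx 1.9164 \cdot 10^{10} + 311.39 i$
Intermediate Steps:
$P = -57376$ ($P = 2 - 57378 = -57376$)
$a{\left(E,T \right)} = \frac{2}{13}$ ($a{\left(E,T \right)} = \frac{2}{-3 + 16} = \frac{2}{13}$)
$\sqrt{a{\left(-6,-38 \right)} - 96966} + \left(P + 62 \left(l - 164\right)\right) \left(S{\left(475 \right)} - 233255\right) = \sqrt{\frac{2}{13} - 96966} + \left(-57376 + 62 \left(-238 - 164\right)\right) \left(396 - 233255\right) = \sqrt{- \frac{1260556}{13}} + \left(-57376 + 62 \left(-402\right)\right) \left(-232859\right) = \frac{2 i \sqrt{4096807}}{13} + \left(-57376 - 24924\right) \left(-232859\right) = \frac{2 i \sqrt{4096807}}{13} - -19164295700 = \frac{2 i \sqrt{4096807}}{13} + 19164295700 = 19164295700 + \frac{2 i \sqrt{4096807}}{13}$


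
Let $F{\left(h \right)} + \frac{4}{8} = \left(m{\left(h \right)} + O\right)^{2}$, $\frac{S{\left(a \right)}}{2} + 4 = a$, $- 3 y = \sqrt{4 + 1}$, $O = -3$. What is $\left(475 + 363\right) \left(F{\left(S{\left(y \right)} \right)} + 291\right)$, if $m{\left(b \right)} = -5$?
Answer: $297071$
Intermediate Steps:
$y = - \frac{\sqrt{5}}{3}$ ($y = - \frac{\sqrt{4 + 1}}{3} = - \frac{\sqrt{5}}{3} \approx -0.74536$)
$S{\left(a \right)} = -8 + 2 a$
$F{\left(h \right)} = \frac{127}{2}$ ($F{\left(h \right)} = - \frac{1}{2} + \left(-5 - 3\right)^{2} = - \frac{1}{2} + \left(-8\right)^{2} = - \frac{1}{2} + 64 = \frac{127}{2}$)
$\left(475 + 363\right) \left(F{\left(S{\left(y \right)} \right)} + 291\right) = \left(475 + 363\right) \left(\frac{127}{2} + 291\right) = 838 \cdot \frac{709}{2} = 297071$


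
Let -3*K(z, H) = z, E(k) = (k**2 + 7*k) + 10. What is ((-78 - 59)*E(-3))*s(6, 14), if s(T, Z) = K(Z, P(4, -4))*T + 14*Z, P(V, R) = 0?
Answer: 46032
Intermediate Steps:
E(k) = 10 + k**2 + 7*k
K(z, H) = -z/3
s(T, Z) = 14*Z - T*Z/3 (s(T, Z) = (-Z/3)*T + 14*Z = -T*Z/3 + 14*Z = 14*Z - T*Z/3)
((-78 - 59)*E(-3))*s(6, 14) = ((-78 - 59)*(10 + (-3)**2 + 7*(-3)))*((1/3)*14*(42 - 1*6)) = (-137*(10 + 9 - 21))*((1/3)*14*(42 - 6)) = (-137*(-2))*((1/3)*14*36) = 274*168 = 46032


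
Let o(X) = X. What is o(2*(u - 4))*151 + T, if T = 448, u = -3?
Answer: -1666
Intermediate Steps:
o(2*(u - 4))*151 + T = (2*(-3 - 4))*151 + 448 = (2*(-7))*151 + 448 = -14*151 + 448 = -2114 + 448 = -1666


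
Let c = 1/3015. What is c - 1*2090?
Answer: -6301349/3015 ≈ -2090.0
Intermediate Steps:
c = 1/3015 ≈ 0.00033167
c - 1*2090 = 1/3015 - 1*2090 = 1/3015 - 2090 = -6301349/3015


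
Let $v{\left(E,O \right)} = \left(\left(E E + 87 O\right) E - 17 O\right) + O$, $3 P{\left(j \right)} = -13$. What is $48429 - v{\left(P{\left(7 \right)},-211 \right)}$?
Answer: $- \frac{929141}{27} \approx -34413.0$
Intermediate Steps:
$P{\left(j \right)} = - \frac{13}{3}$ ($P{\left(j \right)} = \frac{1}{3} \left(-13\right) = - \frac{13}{3}$)
$v{\left(E,O \right)} = - 16 O + E \left(E^{2} + 87 O\right)$ ($v{\left(E,O \right)} = \left(\left(E^{2} + 87 O\right) E - 17 O\right) + O = \left(E \left(E^{2} + 87 O\right) - 17 O\right) + O = \left(- 17 O + E \left(E^{2} + 87 O\right)\right) + O = - 16 O + E \left(E^{2} + 87 O\right)$)
$48429 - v{\left(P{\left(7 \right)},-211 \right)} = 48429 - \left(\left(- \frac{13}{3}\right)^{3} - -3376 + 87 \left(- \frac{13}{3}\right) \left(-211\right)\right) = 48429 - \left(- \frac{2197}{27} + 3376 + 79547\right) = 48429 - \frac{2236724}{27} = - \frac{929141}{27}$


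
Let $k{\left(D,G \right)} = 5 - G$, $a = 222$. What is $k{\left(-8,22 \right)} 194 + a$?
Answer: $-3076$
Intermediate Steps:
$k{\left(-8,22 \right)} 194 + a = \left(5 - 22\right) 194 + 222 = \left(-17\right) 194 + 222 = -3298 + 222 = -3076$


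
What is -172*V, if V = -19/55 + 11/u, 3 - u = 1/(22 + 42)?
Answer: -6035652/10505 ≈ -574.55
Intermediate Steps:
u = 191/64 (u = 3 - 1/(22 + 42) = 3 - 1/64 = 191/64 ≈ 2.9844)
V = 35091/10505 (V = -19/55 + 11/(191/64) = -19*1/55 + 11*(64/191) = -19/55 + 704/191 = 35091/10505 ≈ 3.3404)
-172*V = -172*35091/10505 = -6035652/10505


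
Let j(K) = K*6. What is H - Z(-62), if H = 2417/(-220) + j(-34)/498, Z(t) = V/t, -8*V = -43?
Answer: -25606989/2264240 ≈ -11.309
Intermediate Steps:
V = 43/8 (V = -⅛*(-43) = 43/8 ≈ 5.3750)
Z(t) = 43/(8*t)
j(K) = 6*K
H = -208091/18260 (H = 2417/(-220) + (6*(-34))/498 = 2417*(-1/220) - 204*1/498 = -2417/220 - 34/83 = -208091/18260 ≈ -11.396)
H - Z(-62) = -208091/18260 - 43/(8*(-62)) = -208091/18260 - 43*(-1)/(8*62) = -208091/18260 - 1*(-43/496) = -208091/18260 + 43/496 = -25606989/2264240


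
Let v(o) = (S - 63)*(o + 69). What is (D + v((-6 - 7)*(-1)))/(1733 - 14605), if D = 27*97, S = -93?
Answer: 10173/12872 ≈ 0.79032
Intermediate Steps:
D = 2619
v(o) = -10764 - 156*o (v(o) = (-93 - 63)*(o + 69) = -156*(69 + o) = -10764 - 156*o)
(D + v((-6 - 7)*(-1)))/(1733 - 14605) = (2619 + (-10764 - 156*(-6 - 7)*(-1)))/(1733 - 14605) = (2619 + (-10764 - (-2028)*(-1)))/(-12872) = (2619 + (-10764 - 156*13))*(-1/12872) = (2619 + (-10764 - 2028))*(-1/12872) = (2619 - 12792)*(-1/12872) = -10173*(-1/12872) = 10173/12872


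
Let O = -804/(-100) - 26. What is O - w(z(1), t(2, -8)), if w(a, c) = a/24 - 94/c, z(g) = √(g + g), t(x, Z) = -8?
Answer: -2971/100 - √2/24 ≈ -29.769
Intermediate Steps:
z(g) = √2*√g (z(g) = √(2*g) = √2*√g)
O = -449/25 (O = -804*(-1)/100 - 26 = -12*(-67/100) - 26 = 201/25 - 26 = -449/25 ≈ -17.960)
w(a, c) = -94/c + a/24 (w(a, c) = a*(1/24) - 94/c = a/24 - 94/c = -94/c + a/24)
O - w(z(1), t(2, -8)) = -449/25 - (-94/(-8) + (√2*√1)/24) = -449/25 - (-94*(-⅛) + (√2*1)/24) = -449/25 - (47/4 + √2/24) = -449/25 + (-47/4 - √2/24) = -2971/100 - √2/24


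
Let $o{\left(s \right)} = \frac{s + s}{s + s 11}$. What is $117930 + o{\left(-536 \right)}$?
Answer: $\frac{707581}{6} \approx 1.1793 \cdot 10^{5}$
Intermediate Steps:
$o{\left(s \right)} = \frac{1}{6}$ ($o{\left(s \right)} = \frac{2 s}{s + 11 s} = \frac{2 s}{12 s} = 2 s \frac{1}{12 s} = \frac{1}{6}$)
$117930 + o{\left(-536 \right)} = 117930 + \frac{1}{6} = \frac{707581}{6}$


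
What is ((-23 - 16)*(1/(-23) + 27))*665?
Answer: -16079700/23 ≈ -6.9912e+5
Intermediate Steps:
((-23 - 16)*(1/(-23) + 27))*665 = -39*(-1/23 + 27)*665 = -39*620/23*665 = -24180/23*665 = -16079700/23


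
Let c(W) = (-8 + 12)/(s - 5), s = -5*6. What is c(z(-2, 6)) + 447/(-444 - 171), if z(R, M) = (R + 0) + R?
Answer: -1207/1435 ≈ -0.84111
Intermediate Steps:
s = -30
z(R, M) = 2*R (z(R, M) = R + R = 2*R)
c(W) = -4/35 (c(W) = (-8 + 12)/(-30 - 5) = 4/(-35) = 4*(-1/35) = -4/35)
c(z(-2, 6)) + 447/(-444 - 171) = -4/35 + 447/(-444 - 171) = -4/35 + 447/(-615) = -4/35 + 447*(-1/615) = -4/35 - 149/205 = -1207/1435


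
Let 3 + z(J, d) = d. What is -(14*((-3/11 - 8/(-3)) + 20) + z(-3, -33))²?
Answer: -83868964/1089 ≈ -77015.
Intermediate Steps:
z(J, d) = -3 + d
-(14*((-3/11 - 8/(-3)) + 20) + z(-3, -33))² = -(14*((-3/11 - 8/(-3)) + 20) + (-3 - 33))² = -(14*((-3*1/11 - 8*(-⅓)) + 20) - 36)² = -(14*((-3/11 + 8/3) + 20) - 36)² = -(14*(79/33 + 20) - 36)² = -(14*(739/33) - 36)² = -(10346/33 - 36)² = -(9158/33)² = -1*83868964/1089 = -83868964/1089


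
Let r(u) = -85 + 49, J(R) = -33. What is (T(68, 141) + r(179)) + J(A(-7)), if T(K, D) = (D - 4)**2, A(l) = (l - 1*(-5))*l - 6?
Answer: 18700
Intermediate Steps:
A(l) = -6 + l*(5 + l) (A(l) = (l + 5)*l - 6 = (5 + l)*l - 6 = l*(5 + l) - 6 = -6 + l*(5 + l))
r(u) = -36
T(K, D) = (-4 + D)**2
(T(68, 141) + r(179)) + J(A(-7)) = ((-4 + 141)**2 - 36) - 33 = (137**2 - 36) - 33 = (18769 - 36) - 33 = 18733 - 33 = 18700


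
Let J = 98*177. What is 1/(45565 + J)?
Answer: 1/62911 ≈ 1.5895e-5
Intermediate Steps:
J = 17346
1/(45565 + J) = 1/(45565 + 17346) = 1/62911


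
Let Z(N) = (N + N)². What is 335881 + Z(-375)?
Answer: 898381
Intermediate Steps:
Z(N) = 4*N² (Z(N) = (2*N)² = 4*N²)
335881 + Z(-375) = 335881 + 4*(-375)² = 335881 + 4*140625 = 335881 + 562500 = 898381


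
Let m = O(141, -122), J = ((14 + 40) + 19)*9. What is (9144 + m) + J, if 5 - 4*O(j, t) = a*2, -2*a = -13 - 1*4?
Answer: 9798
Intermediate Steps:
a = 17/2 (a = -(-13 - 1*4)/2 = -(-13 - 4)/2 = -½*(-17) = 17/2 ≈ 8.5000)
O(j, t) = -3 (O(j, t) = 5/4 - 17*2/8 = 5/4 - ¼*17 = 5/4 - 17/4 = -3)
J = 657 (J = (54 + 19)*9 = 73*9 = 657)
m = -3
(9144 + m) + J = (9144 - 3) + 657 = 9141 + 657 = 9798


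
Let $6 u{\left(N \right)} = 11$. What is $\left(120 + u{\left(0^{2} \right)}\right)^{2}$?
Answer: $\frac{534361}{36} \approx 14843.0$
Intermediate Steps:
$u{\left(N \right)} = \frac{11}{6}$ ($u{\left(N \right)} = \frac{1}{6} \cdot 11 = \frac{11}{6}$)
$\left(120 + u{\left(0^{2} \right)}\right)^{2} = \left(120 + \frac{11}{6}\right)^{2} = \left(\frac{731}{6}\right)^{2} = \frac{534361}{36}$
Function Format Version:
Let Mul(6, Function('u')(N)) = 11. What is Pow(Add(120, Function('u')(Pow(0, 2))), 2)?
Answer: Rational(534361, 36) ≈ 14843.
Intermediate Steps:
Function('u')(N) = Rational(11, 6) (Function('u')(N) = Mul(Rational(1, 6), 11) = Rational(11, 6))
Pow(Add(120, Function('u')(Pow(0, 2))), 2) = Pow(Add(120, Rational(11, 6)), 2) = Pow(Rational(731, 6), 2) = Rational(534361, 36)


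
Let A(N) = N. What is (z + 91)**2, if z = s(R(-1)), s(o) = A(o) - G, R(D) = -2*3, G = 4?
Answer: 6561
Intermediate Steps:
R(D) = -6
s(o) = -4 + o (s(o) = o - 1*4 = o - 4 = -4 + o)
z = -10 (z = -4 - 6 = -10)
(z + 91)**2 = (-10 + 91)**2 = 81**2 = 6561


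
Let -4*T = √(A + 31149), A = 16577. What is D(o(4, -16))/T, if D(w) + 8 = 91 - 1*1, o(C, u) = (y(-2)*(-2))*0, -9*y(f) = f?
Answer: -164*√974/3409 ≈ -1.5014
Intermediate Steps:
y(f) = -f/9
o(C, u) = 0 (o(C, u) = (-⅑*(-2)*(-2))*0 = ((2/9)*(-2))*0 = -4/9*0 = 0)
D(w) = 82 (D(w) = -8 + (91 - 1*1) = -8 + (91 - 1) = -8 + 90 = 82)
T = -7*√974/4 (T = -√(16577 + 31149)/4 = -7*√974/4 ≈ -54.616)
D(o(4, -16))/T = 82/((-7*√974/4)) = 82*(-2*√974/3409) = -164*√974/3409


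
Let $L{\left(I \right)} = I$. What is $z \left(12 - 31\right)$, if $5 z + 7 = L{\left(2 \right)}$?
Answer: $19$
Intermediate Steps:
$z = -1$ ($z = - \frac{7}{5} + \frac{1}{5} \cdot 2 = - \frac{7}{5} + \frac{2}{5} = -1$)
$z \left(12 - 31\right) = - (12 - 31) = \left(-1\right) \left(-19\right) = 19$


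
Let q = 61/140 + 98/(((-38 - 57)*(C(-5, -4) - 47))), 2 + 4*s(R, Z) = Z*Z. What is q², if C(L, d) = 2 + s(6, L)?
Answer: 37225457721/174406464400 ≈ 0.21344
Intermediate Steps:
s(R, Z) = -½ + Z²/4 (s(R, Z) = -½ + (Z*Z)/4 = -½ + Z²/4)
C(L, d) = 3/2 + L²/4 (C(L, d) = 2 + (-½ + L²/4) = 3/2 + L²/4)
q = 192939/417620 (q = 61/140 + 98/(((-38 - 57)*((3/2 + (¼)*(-5)²) - 47))) = 61*(1/140) + 98/((-95*((3/2 + (¼)*25) - 47))) = 61/140 + 98/((-95*((3/2 + 25/4) - 47))) = 61/140 + 98/((-95*(31/4 - 47))) = 61/140 + 98/((-95*(-157/4))) = 61/140 + 98/(14915/4) = 61/140 + 98*(4/14915) = 61/140 + 392/14915 = 192939/417620 ≈ 0.46200)
q² = (192939/417620)² = 37225457721/174406464400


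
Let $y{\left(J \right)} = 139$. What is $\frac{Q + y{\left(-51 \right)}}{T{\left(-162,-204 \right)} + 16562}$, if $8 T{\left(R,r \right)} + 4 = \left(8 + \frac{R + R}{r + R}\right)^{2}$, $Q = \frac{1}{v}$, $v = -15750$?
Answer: $\frac{8146195529}{971177476500} \approx 0.008388$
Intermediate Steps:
$Q = - \frac{1}{15750}$ ($Q = \frac{1}{-15750} = - \frac{1}{15750} \approx -6.3492 \cdot 10^{-5}$)
$T{\left(R,r \right)} = - \frac{1}{2} + \frac{\left(8 + \frac{2 R}{R + r}\right)^{2}}{8}$ ($T{\left(R,r \right)} = - \frac{1}{2} + \frac{\left(8 + \frac{R + R}{r + R}\right)^{2}}{8} = - \frac{1}{2} + \frac{\left(8 + \frac{2 R}{R + r}\right)^{2}}{8}$)
$\frac{Q + y{\left(-51 \right)}}{T{\left(-162,-204 \right)} + 16562} = \frac{- \frac{1}{15750} + 139}{\left(- \frac{1}{2} + \frac{\left(4 \left(-204\right) + 5 \left(-162\right)\right)^{2}}{2 \left(-162 - 204\right)^{2}}\right) + 16562} = \frac{2189249}{15750 \left(\left(- \frac{1}{2} + \frac{\left(-816 - 810\right)^{2}}{2 \cdot 133956}\right) + 16562\right)} = \frac{2189249}{15750 \left(\left(- \frac{1}{2} + \frac{1}{2} \cdot \frac{1}{133956} \left(-1626\right)^{2}\right) + 16562\right)} = \frac{2189249}{15750 \left(\left(- \frac{1}{2} + \frac{1}{2} \cdot \frac{1}{133956} \cdot 2643876\right) + 16562\right)} = \frac{2189249}{15750 \left(\left(- \frac{1}{2} + \frac{73441}{7442}\right) + 16562\right)} = \frac{2189249}{15750 \left(\frac{34860}{3721} + 16562\right)} = \frac{2189249}{15750 \cdot \frac{61662062}{3721}} = \frac{2189249}{15750} \cdot \frac{3721}{61662062} = \frac{8146195529}{971177476500}$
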